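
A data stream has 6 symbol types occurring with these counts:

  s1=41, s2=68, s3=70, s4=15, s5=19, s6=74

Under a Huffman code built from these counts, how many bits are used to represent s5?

4

Huffman merges, smallest pair first:
combine s4(15), s5(19) → 34
combine 34, s1(41) → 75
combine s2(68), s3(70) → 138
combine s6(74), 75 → 149
combine 138, 149 → 287
s5's leaf is at depth 4, giving a 4-bit codeword.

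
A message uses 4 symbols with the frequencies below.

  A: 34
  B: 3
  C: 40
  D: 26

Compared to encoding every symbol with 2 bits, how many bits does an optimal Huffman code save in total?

11

Fixed-length: 2 bits × 103 symbols = 206 bits.
Huffman merges:
B(3) + D(26) → 29
29 + A(34) → 63
C(40) + 63 → 103
Huffman total = 29 + 63 + 103 = 195 bits.
Saving = 206 − 195 = 11 bits.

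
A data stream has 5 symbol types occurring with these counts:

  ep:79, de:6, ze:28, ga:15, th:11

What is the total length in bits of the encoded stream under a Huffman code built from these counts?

248

Build the Huffman tree bottom-up:
merge de(6) and th(11): 17
merge ga(15) and 17: 32
merge ze(28) and 32: 60
merge 60 and ep(79): 139
Each symbol's bit-cost is frequency × depth; summing gives 248 bits (equivalently 17 + 32 + 60 + 139).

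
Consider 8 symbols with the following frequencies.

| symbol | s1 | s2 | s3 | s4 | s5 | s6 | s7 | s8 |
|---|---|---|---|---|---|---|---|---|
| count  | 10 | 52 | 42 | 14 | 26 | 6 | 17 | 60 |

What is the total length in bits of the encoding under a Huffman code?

615

Merge the two smallest weights repeatedly:
s6(6) + s1(10) → 16
s4(14) + 16 → 30
s7(17) + s5(26) → 43
30 + s3(42) → 72
43 + s2(52) → 95
s8(60) + 72 → 132
95 + 132 → 227
The encoded length is the sum of every internal node's weight: 16 + 30 + 43 + 72 + 95 + 132 + 227 = 615 bits.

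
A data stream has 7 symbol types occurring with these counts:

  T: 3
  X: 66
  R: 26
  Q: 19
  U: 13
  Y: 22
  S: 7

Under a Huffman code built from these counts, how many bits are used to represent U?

Build the tree from the bottom:
T(3) + S(7) → 10
10 + U(13) → 23
Q(19) + Y(22) → 41
23 + R(26) → 49
41 + 49 → 90
X(66) + 90 → 156
U's leaf is at depth 4, giving a 4-bit codeword.

4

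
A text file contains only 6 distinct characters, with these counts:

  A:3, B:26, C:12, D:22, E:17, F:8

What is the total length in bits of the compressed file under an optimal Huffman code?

Build the Huffman tree bottom-up:
A(3) + F(8) → 11
11 + C(12) → 23
E(17) + D(22) → 39
23 + B(26) → 49
39 + 49 → 88
Each symbol's bit-cost is frequency × depth; summing gives 210 bits (equivalently 11 + 23 + 39 + 49 + 88).

210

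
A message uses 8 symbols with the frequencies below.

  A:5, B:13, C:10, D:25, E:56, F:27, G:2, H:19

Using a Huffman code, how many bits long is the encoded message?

Merge the two smallest weights repeatedly:
merge G(2) and A(5): 7
merge 7 and C(10): 17
merge B(13) and 17: 30
merge H(19) and D(25): 44
merge F(27) and 30: 57
merge 44 and E(56): 100
merge 57 and 100: 157
Total encoded bits = sum of merged weights = 7 + 17 + 30 + 44 + 57 + 100 + 157 = 412.

412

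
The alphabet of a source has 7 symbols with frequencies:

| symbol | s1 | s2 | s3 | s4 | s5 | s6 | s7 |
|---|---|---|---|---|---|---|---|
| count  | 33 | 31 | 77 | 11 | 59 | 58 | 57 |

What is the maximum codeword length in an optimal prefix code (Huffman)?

4

Merge the two lowest-weight nodes at each step:
s4(11) + s2(31) → 42
s1(33) + 42 → 75
s7(57) + s6(58) → 115
s5(59) + 75 → 134
s3(77) + 115 → 192
134 + 192 → 326
Maximum depth reached is 4.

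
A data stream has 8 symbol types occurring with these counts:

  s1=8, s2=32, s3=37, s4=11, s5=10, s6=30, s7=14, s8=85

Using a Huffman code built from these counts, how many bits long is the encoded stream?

Build the Huffman tree bottom-up:
combine s1(8), s5(10) → 18
combine s4(11), s7(14) → 25
combine 18, 25 → 43
combine s6(30), s2(32) → 62
combine s3(37), 43 → 80
combine 62, 80 → 142
combine s8(85), 142 → 227
Each symbol's bit-cost is frequency × depth; summing gives 597 bits (equivalently 18 + 25 + 43 + 62 + 80 + 142 + 227).

597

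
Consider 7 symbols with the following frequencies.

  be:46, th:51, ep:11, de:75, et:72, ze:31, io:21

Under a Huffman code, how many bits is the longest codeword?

Merge the two lowest-weight nodes at each step:
merge ep(11) and io(21): 32
merge ze(31) and 32: 63
merge be(46) and th(51): 97
merge 63 and et(72): 135
merge de(75) and 97: 172
merge 135 and 172: 307
The first pair merged (ep, io) ends up deepest, at depth 4.

4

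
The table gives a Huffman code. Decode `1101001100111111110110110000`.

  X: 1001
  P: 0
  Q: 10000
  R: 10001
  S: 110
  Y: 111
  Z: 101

Read left to right; each codeword is recognised as soon as it completes (prefix code):
  110→S | 1001→X | 1001→X | 111→Y | 111→Y | 101→Z | 101→Z | 10000→Q
Decoded message: SXXYYZZQ

SXXYYZZQ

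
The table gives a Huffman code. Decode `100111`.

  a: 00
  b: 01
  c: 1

caccc

Read left to right; each codeword is recognised as soon as it completes (prefix code):
  1→c | 00→a | 1→c | 1→c | 1→c
Decoded message: caccc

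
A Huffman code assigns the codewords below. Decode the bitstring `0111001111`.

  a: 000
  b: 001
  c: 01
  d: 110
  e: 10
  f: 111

cdcf

Read left to right; each codeword is recognised as soon as it completes (prefix code):
  01→c | 110→d | 01→c | 111→f
Decoded message: cdcf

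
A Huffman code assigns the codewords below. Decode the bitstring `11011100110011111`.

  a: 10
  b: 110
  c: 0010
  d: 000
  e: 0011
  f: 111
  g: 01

bfeef

Read left to right; each codeword is recognised as soon as it completes (prefix code):
  110→b | 111→f | 0011→e | 0011→e | 111→f
Decoded message: bfeef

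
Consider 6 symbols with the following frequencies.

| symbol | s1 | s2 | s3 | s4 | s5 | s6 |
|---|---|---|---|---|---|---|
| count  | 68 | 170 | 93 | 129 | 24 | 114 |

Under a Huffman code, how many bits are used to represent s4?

2

Huffman merges, smallest pair first:
merge s5(24) and s1(68): 92
merge 92 and s3(93): 185
merge s6(114) and s4(129): 243
merge s2(170) and 185: 355
merge 243 and 355: 598
s4's leaf is at depth 2, giving a 2-bit codeword.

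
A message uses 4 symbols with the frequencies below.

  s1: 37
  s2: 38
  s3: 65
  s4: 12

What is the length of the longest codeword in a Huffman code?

Merge the two lowest-weight nodes at each step:
combine s4(12), s1(37) → 49
combine s2(38), 49 → 87
combine s3(65), 87 → 152
Maximum depth reached is 3.

3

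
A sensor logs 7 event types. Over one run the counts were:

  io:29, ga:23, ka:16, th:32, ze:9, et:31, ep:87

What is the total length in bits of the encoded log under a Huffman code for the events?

580

Greedily combine the two least-frequent nodes:
ze(9) + ka(16) → 25
ga(23) + 25 → 48
io(29) + et(31) → 60
th(32) + 48 → 80
60 + 80 → 140
ep(87) + 140 → 227
The encoded length is the sum of every internal node's weight: 25 + 48 + 60 + 80 + 140 + 227 = 580 bits.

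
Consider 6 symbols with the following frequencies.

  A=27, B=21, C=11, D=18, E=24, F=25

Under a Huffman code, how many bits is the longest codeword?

Merge the two lowest-weight nodes at each step:
combine C(11), D(18) → 29
combine B(21), E(24) → 45
combine F(25), A(27) → 52
combine 29, 45 → 74
combine 52, 74 → 126
Maximum depth reached is 3.

3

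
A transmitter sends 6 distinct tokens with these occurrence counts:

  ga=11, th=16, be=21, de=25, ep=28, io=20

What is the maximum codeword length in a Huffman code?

3

Merge the two lowest-weight nodes at each step:
combine ga(11), th(16) → 27
combine io(20), be(21) → 41
combine de(25), 27 → 52
combine ep(28), 41 → 69
combine 52, 69 → 121
The first pair merged (ga, th) ends up deepest, at depth 3.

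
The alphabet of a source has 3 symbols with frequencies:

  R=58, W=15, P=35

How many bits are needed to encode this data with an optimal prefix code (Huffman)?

158

Greedily combine the two least-frequent nodes:
combine W(15), P(35) → 50
combine 50, R(58) → 108
Total encoded bits = sum of merged weights = 50 + 108 = 158.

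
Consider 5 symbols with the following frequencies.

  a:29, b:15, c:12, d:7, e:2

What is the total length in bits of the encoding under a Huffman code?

Greedily combine the two least-frequent nodes:
merge e(2) and d(7): 9
merge 9 and c(12): 21
merge b(15) and 21: 36
merge a(29) and 36: 65
Each symbol's bit-cost is frequency × depth; summing gives 131 bits (equivalently 9 + 21 + 36 + 65).

131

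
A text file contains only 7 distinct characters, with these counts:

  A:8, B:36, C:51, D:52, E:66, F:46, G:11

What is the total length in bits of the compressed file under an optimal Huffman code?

Merge the two smallest weights repeatedly:
A(8) + G(11) → 19
19 + B(36) → 55
F(46) + C(51) → 97
D(52) + 55 → 107
E(66) + 97 → 163
107 + 163 → 270
Total encoded bits = sum of merged weights = 19 + 55 + 97 + 107 + 163 + 270 = 711.

711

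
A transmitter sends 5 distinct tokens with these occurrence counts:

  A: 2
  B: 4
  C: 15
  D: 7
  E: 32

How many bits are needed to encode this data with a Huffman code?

Greedily combine the two least-frequent nodes:
combine A(2), B(4) → 6
combine 6, D(7) → 13
combine 13, C(15) → 28
combine 28, E(32) → 60
The encoded length is the sum of every internal node's weight: 6 + 13 + 28 + 60 = 107 bits.

107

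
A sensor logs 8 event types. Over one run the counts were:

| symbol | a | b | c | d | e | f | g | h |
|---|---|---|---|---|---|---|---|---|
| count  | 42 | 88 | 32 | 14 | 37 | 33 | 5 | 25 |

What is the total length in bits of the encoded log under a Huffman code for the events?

759

Merge the two smallest weights repeatedly:
g(5) + d(14) → 19
19 + h(25) → 44
c(32) + f(33) → 65
e(37) + a(42) → 79
44 + 65 → 109
79 + b(88) → 167
109 + 167 → 276
Total encoded bits = sum of merged weights = 19 + 44 + 65 + 79 + 109 + 167 + 276 = 759.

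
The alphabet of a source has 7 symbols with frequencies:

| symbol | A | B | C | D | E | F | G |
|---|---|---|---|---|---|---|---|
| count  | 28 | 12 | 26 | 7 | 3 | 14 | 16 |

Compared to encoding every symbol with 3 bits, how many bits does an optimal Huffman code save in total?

Fixed-length: 3 bits × 106 symbols = 318 bits.
Huffman merges:
E(3) + D(7) → 10
10 + B(12) → 22
F(14) + G(16) → 30
22 + C(26) → 48
A(28) + 30 → 58
48 + 58 → 106
Huffman total = 10 + 22 + 30 + 48 + 58 + 106 = 274 bits.
Saving = 318 − 274 = 44 bits.

44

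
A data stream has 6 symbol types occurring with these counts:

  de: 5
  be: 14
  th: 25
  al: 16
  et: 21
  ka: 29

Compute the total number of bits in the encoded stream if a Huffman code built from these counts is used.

Build the Huffman tree bottom-up:
merge de(5) and be(14): 19
merge al(16) and 19: 35
merge et(21) and th(25): 46
merge ka(29) and 35: 64
merge 46 and 64: 110
The encoded length is the sum of every internal node's weight: 19 + 35 + 46 + 64 + 110 = 274 bits.

274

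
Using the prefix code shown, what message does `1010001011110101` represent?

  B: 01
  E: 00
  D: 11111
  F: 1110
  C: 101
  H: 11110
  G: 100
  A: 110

Read left to right; each codeword is recognised as soon as it completes (prefix code):
  101→C | 00→E | 01→B | 01→B | 1110→F | 101→C
Decoded message: CEBBFC

CEBBFC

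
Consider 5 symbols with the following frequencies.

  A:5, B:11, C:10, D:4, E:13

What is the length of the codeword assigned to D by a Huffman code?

3

Huffman merges, smallest pair first:
combine D(4), A(5) → 9
combine 9, C(10) → 19
combine B(11), E(13) → 24
combine 19, 24 → 43
D sits 3 levels below the root, so its codeword is 3 bits.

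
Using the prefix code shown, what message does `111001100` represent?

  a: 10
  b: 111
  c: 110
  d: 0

Read left to right; each codeword is recognised as soon as it completes (prefix code):
  111→b | 0→d | 0→d | 110→c | 0→d
Decoded message: bddcd

bddcd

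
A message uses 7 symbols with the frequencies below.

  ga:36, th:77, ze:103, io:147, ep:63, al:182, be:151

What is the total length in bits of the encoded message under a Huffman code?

2043

Merge the two smallest weights repeatedly:
combine ga(36), ep(63) → 99
combine th(77), 99 → 176
combine ze(103), io(147) → 250
combine be(151), 176 → 327
combine al(182), 250 → 432
combine 327, 432 → 759
The encoded length is the sum of every internal node's weight: 99 + 176 + 250 + 327 + 432 + 759 = 2043 bits.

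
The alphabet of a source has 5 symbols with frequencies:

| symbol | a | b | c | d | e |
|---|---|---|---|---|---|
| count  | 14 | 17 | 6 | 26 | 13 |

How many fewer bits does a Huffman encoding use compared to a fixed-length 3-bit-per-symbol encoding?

Fixed-length: 3 bits × 76 symbols = 228 bits.
Huffman merges:
combine c(6), e(13) → 19
combine a(14), b(17) → 31
combine 19, d(26) → 45
combine 31, 45 → 76
Huffman total = 19 + 31 + 45 + 76 = 171 bits.
Saving = 228 − 171 = 57 bits.

57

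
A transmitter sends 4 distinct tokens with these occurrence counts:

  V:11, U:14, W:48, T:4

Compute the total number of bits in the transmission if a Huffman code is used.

Build the Huffman tree bottom-up:
combine T(4), V(11) → 15
combine U(14), 15 → 29
combine 29, W(48) → 77
The encoded length is the sum of every internal node's weight: 15 + 29 + 77 = 121 bits.

121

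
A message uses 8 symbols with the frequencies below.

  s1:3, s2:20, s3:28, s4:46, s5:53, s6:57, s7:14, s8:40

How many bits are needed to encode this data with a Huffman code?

Merge the two smallest weights repeatedly:
s1(3) + s7(14) → 17
17 + s2(20) → 37
s3(28) + 37 → 65
s8(40) + s4(46) → 86
s5(53) + s6(57) → 110
65 + 86 → 151
110 + 151 → 261
Each symbol's bit-cost is frequency × depth; summing gives 727 bits (equivalently 17 + 37 + 65 + 86 + 110 + 151 + 261).

727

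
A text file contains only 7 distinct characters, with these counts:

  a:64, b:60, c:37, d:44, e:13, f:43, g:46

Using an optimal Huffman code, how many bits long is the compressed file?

Build the Huffman tree bottom-up:
combine e(13), c(37) → 50
combine f(43), d(44) → 87
combine g(46), 50 → 96
combine b(60), a(64) → 124
combine 87, 96 → 183
combine 124, 183 → 307
Each symbol's bit-cost is frequency × depth; summing gives 847 bits (equivalently 50 + 87 + 96 + 124 + 183 + 307).

847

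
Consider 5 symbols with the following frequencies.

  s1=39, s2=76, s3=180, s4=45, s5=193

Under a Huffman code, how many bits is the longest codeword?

Merge the two lowest-weight nodes at each step:
s1(39) + s4(45) → 84
s2(76) + 84 → 160
160 + s3(180) → 340
s5(193) + 340 → 533
Maximum depth reached is 4.

4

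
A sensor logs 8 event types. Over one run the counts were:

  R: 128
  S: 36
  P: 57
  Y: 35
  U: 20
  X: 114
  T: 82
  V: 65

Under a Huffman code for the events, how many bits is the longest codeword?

Merge the two lowest-weight nodes at each step:
merge U(20) and Y(35): 55
merge S(36) and 55: 91
merge P(57) and V(65): 122
merge T(82) and 91: 173
merge X(114) and 122: 236
merge R(128) and 173: 301
merge 236 and 301: 537
The first pair merged (U, Y) ends up deepest, at depth 5.

5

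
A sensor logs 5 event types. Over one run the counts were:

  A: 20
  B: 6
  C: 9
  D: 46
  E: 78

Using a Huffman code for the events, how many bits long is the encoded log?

Greedily combine the two least-frequent nodes:
B(6) + C(9) → 15
15 + A(20) → 35
35 + D(46) → 81
E(78) + 81 → 159
Each symbol's bit-cost is frequency × depth; summing gives 290 bits (equivalently 15 + 35 + 81 + 159).

290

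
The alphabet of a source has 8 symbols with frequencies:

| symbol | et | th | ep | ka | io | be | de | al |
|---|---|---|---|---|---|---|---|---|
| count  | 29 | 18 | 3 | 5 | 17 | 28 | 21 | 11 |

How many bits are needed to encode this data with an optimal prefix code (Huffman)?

Greedily combine the two least-frequent nodes:
combine ep(3), ka(5) → 8
combine 8, al(11) → 19
combine io(17), th(18) → 35
combine 19, de(21) → 40
combine be(28), et(29) → 57
combine 35, 40 → 75
combine 57, 75 → 132
Total encoded bits = sum of merged weights = 8 + 19 + 35 + 40 + 57 + 75 + 132 = 366.

366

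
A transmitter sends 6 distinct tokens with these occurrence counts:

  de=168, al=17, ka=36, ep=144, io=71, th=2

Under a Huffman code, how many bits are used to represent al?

Huffman merges, smallest pair first:
merge th(2) and al(17): 19
merge 19 and ka(36): 55
merge 55 and io(71): 126
merge 126 and ep(144): 270
merge de(168) and 270: 438
al sits 5 levels below the root, so its codeword is 5 bits.

5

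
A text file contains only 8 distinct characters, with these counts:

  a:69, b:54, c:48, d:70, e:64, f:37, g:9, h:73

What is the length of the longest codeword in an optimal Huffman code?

4

Merge the two lowest-weight nodes at each step:
merge g(9) and f(37): 46
merge 46 and c(48): 94
merge b(54) and e(64): 118
merge a(69) and d(70): 139
merge h(73) and 94: 167
merge 118 and 139: 257
merge 167 and 257: 424
The first pair merged (g, f) ends up deepest, at depth 4.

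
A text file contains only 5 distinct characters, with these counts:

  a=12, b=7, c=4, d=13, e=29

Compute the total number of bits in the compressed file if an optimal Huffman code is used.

Greedily combine the two least-frequent nodes:
merge c(4) and b(7): 11
merge 11 and a(12): 23
merge d(13) and 23: 36
merge e(29) and 36: 65
Total encoded bits = sum of merged weights = 11 + 23 + 36 + 65 = 135.

135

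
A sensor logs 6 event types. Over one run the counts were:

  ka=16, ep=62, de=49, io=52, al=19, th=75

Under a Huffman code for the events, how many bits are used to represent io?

Build the tree from the bottom:
combine ka(16), al(19) → 35
combine 35, de(49) → 84
combine io(52), ep(62) → 114
combine th(75), 84 → 159
combine 114, 159 → 273
The subtree containing io is merged 2 times, so code length = 2.

2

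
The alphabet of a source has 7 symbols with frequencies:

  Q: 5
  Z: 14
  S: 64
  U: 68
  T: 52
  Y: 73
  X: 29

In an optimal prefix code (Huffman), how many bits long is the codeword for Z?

Repeatedly merge the two smallest:
merge Q(5) and Z(14): 19
merge 19 and X(29): 48
merge 48 and T(52): 100
merge S(64) and U(68): 132
merge Y(73) and 100: 173
merge 132 and 173: 305
Z's leaf is at depth 5, giving a 5-bit codeword.

5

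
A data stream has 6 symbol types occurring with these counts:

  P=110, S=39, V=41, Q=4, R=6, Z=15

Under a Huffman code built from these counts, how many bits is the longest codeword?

5

Merge the two lowest-weight nodes at each step:
Q(4) + R(6) → 10
10 + Z(15) → 25
25 + S(39) → 64
V(41) + 64 → 105
105 + P(110) → 215
Maximum depth reached is 5.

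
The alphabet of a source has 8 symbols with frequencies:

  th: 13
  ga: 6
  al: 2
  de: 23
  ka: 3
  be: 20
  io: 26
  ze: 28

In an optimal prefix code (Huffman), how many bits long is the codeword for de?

Build the tree from the bottom:
combine al(2), ka(3) → 5
combine 5, ga(6) → 11
combine 11, th(13) → 24
combine be(20), de(23) → 43
combine 24, io(26) → 50
combine ze(28), 43 → 71
combine 50, 71 → 121
de sits 3 levels below the root, so its codeword is 3 bits.

3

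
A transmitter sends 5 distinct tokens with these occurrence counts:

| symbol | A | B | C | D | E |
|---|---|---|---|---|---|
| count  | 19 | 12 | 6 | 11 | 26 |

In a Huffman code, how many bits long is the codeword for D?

3

Build the tree from the bottom:
combine C(6), D(11) → 17
combine B(12), 17 → 29
combine A(19), E(26) → 45
combine 29, 45 → 74
D sits 3 levels below the root, so its codeword is 3 bits.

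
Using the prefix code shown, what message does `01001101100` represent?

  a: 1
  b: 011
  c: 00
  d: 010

Read left to right; each codeword is recognised as soon as it completes (prefix code):
  010→d | 011→b | 011→b | 00→c
Decoded message: dbbc

dbbc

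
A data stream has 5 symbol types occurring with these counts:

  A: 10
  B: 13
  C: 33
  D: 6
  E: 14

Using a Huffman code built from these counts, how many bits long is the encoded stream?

Greedily combine the two least-frequent nodes:
D(6) + A(10) → 16
B(13) + E(14) → 27
16 + 27 → 43
C(33) + 43 → 76
Total encoded bits = sum of merged weights = 16 + 27 + 43 + 76 = 162.

162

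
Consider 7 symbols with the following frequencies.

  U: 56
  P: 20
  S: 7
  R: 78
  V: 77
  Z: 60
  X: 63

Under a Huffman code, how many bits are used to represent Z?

3

Huffman merges, smallest pair first:
S(7) + P(20) → 27
27 + U(56) → 83
Z(60) + X(63) → 123
V(77) + R(78) → 155
83 + 123 → 206
155 + 206 → 361
Z sits 3 levels below the root, so its codeword is 3 bits.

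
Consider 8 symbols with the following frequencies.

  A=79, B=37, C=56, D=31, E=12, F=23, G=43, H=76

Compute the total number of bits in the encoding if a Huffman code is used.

1017

Greedily combine the two least-frequent nodes:
merge E(12) and F(23): 35
merge D(31) and 35: 66
merge B(37) and G(43): 80
merge C(56) and 66: 122
merge H(76) and A(79): 155
merge 80 and 122: 202
merge 155 and 202: 357
The encoded length is the sum of every internal node's weight: 35 + 66 + 80 + 122 + 155 + 202 + 357 = 1017 bits.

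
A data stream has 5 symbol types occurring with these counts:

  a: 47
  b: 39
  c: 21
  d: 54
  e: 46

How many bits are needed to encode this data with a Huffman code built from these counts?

474

Merge the two smallest weights repeatedly:
c(21) + b(39) → 60
e(46) + a(47) → 93
d(54) + 60 → 114
93 + 114 → 207
Total encoded bits = sum of merged weights = 60 + 93 + 114 + 207 = 474.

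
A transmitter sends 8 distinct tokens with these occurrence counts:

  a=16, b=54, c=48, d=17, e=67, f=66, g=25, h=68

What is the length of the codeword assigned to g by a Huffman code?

4

Build the tree from the bottom:
combine a(16), d(17) → 33
combine g(25), 33 → 58
combine c(48), b(54) → 102
combine 58, f(66) → 124
combine e(67), h(68) → 135
combine 102, 124 → 226
combine 135, 226 → 361
The subtree containing g is merged 4 times, so code length = 4.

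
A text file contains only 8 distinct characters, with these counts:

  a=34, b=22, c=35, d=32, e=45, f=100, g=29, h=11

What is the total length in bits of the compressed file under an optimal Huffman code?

Build the Huffman tree bottom-up:
h(11) + b(22) → 33
g(29) + d(32) → 61
33 + a(34) → 67
c(35) + e(45) → 80
61 + 67 → 128
80 + f(100) → 180
128 + 180 → 308
Total encoded bits = sum of merged weights = 33 + 61 + 67 + 80 + 128 + 180 + 308 = 857.

857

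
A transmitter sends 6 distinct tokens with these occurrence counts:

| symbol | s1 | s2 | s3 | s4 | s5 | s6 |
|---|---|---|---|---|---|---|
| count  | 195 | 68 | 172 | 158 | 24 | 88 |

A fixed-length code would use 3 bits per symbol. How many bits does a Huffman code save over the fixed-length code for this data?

Fixed-length: 3 bits × 705 symbols = 2115 bits.
Huffman merges:
merge s5(24) and s2(68): 92
merge s6(88) and 92: 180
merge s4(158) and s3(172): 330
merge 180 and s1(195): 375
merge 330 and 375: 705
Huffman total = 92 + 180 + 330 + 375 + 705 = 1682 bits.
Saving = 2115 − 1682 = 433 bits.

433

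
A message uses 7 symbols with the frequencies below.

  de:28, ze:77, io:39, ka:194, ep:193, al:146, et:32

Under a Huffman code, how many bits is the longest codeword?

5

Merge the two lowest-weight nodes at each step:
combine de(28), et(32) → 60
combine io(39), 60 → 99
combine ze(77), 99 → 176
combine al(146), 176 → 322
combine ep(193), ka(194) → 387
combine 322, 387 → 709
The first pair merged (de, et) ends up deepest, at depth 5.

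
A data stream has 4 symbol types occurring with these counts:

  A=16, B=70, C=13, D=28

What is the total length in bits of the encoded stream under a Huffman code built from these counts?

213

Greedily combine the two least-frequent nodes:
combine C(13), A(16) → 29
combine D(28), 29 → 57
combine 57, B(70) → 127
The encoded length is the sum of every internal node's weight: 29 + 57 + 127 = 213 bits.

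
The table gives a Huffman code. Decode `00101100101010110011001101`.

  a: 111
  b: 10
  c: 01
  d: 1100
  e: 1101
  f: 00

Read left to right; each codeword is recognised as soon as it completes (prefix code):
  00→f | 10→b | 1100→d | 10→b | 10→b | 10→b | 1100→d | 1100→d | 1101→e
Decoded message: fbdbbbdde

fbdbbbdde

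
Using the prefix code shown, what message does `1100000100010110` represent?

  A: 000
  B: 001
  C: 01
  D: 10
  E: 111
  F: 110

Read left to right; each codeword is recognised as soon as it completes (prefix code):
  110→F | 000→A | 01→C | 000→A | 10→D | 110→F
Decoded message: FACADF

FACADF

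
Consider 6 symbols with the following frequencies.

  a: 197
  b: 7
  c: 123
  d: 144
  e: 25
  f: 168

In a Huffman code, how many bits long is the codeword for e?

4

Build the tree from the bottom:
combine b(7), e(25) → 32
combine 32, c(123) → 155
combine d(144), 155 → 299
combine f(168), a(197) → 365
combine 299, 365 → 664
e sits 4 levels below the root, so its codeword is 4 bits.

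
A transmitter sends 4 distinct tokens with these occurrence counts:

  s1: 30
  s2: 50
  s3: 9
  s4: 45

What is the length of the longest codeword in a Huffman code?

3

Merge the two lowest-weight nodes at each step:
merge s3(9) and s1(30): 39
merge 39 and s4(45): 84
merge s2(50) and 84: 134
The rarest symbols sit at the bottom; the longest codeword is 3 bits.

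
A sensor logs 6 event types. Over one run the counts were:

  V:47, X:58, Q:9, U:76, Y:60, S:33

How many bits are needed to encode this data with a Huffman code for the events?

Build the Huffman tree bottom-up:
merge Q(9) and S(33): 42
merge 42 and V(47): 89
merge X(58) and Y(60): 118
merge U(76) and 89: 165
merge 118 and 165: 283
Total encoded bits = sum of merged weights = 42 + 89 + 118 + 165 + 283 = 697.

697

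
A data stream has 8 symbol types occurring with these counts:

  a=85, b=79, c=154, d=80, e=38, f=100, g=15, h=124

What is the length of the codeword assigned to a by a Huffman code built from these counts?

3

Huffman merges, smallest pair first:
merge g(15) and e(38): 53
merge 53 and b(79): 132
merge d(80) and a(85): 165
merge f(100) and h(124): 224
merge 132 and c(154): 286
merge 165 and 224: 389
merge 286 and 389: 675
The subtree containing a is merged 3 times, so code length = 3.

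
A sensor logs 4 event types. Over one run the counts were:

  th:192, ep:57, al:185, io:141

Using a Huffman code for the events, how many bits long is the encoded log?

1150

Merge the two smallest weights repeatedly:
merge ep(57) and io(141): 198
merge al(185) and th(192): 377
merge 198 and 377: 575
Each symbol's bit-cost is frequency × depth; summing gives 1150 bits (equivalently 198 + 377 + 575).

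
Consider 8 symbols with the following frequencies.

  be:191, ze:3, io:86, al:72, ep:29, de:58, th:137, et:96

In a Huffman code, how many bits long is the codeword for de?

4

Build the tree from the bottom:
combine ze(3), ep(29) → 32
combine 32, de(58) → 90
combine al(72), io(86) → 158
combine 90, et(96) → 186
combine th(137), 158 → 295
combine 186, be(191) → 377
combine 295, 377 → 672
The subtree containing de is merged 4 times, so code length = 4.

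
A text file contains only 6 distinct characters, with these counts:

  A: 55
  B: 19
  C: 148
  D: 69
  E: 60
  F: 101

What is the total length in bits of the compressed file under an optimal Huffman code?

Build the Huffman tree bottom-up:
combine B(19), A(55) → 74
combine E(60), D(69) → 129
combine 74, F(101) → 175
combine 129, C(148) → 277
combine 175, 277 → 452
Each symbol's bit-cost is frequency × depth; summing gives 1107 bits (equivalently 74 + 129 + 175 + 277 + 452).

1107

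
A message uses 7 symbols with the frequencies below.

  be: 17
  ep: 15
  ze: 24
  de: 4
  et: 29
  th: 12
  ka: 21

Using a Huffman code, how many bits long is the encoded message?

Build the Huffman tree bottom-up:
merge de(4) and th(12): 16
merge ep(15) and 16: 31
merge be(17) and ka(21): 38
merge ze(24) and et(29): 53
merge 31 and 38: 69
merge 53 and 69: 122
The encoded length is the sum of every internal node's weight: 16 + 31 + 38 + 53 + 69 + 122 = 329 bits.

329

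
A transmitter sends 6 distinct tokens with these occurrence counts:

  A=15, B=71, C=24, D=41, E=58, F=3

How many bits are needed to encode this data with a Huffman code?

Build the Huffman tree bottom-up:
combine F(3), A(15) → 18
combine 18, C(24) → 42
combine D(41), 42 → 83
combine E(58), B(71) → 129
combine 83, 129 → 212
Total encoded bits = sum of merged weights = 18 + 42 + 83 + 129 + 212 = 484.

484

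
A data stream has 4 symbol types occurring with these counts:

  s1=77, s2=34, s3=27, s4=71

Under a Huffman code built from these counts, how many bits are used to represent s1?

1

Huffman merges, smallest pair first:
s3(27) + s2(34) → 61
61 + s4(71) → 132
s1(77) + 132 → 209
s1 is a child of the root — depth 1, so its codeword is a single bit.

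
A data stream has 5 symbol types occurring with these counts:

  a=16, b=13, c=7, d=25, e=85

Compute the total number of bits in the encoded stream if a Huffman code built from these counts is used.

Build the Huffman tree bottom-up:
merge c(7) and b(13): 20
merge a(16) and 20: 36
merge d(25) and 36: 61
merge 61 and e(85): 146
Total encoded bits = sum of merged weights = 20 + 36 + 61 + 146 = 263.

263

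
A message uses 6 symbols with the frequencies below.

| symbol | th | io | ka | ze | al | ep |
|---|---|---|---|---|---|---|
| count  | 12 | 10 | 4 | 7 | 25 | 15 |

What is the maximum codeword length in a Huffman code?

Merge the two lowest-weight nodes at each step:
ka(4) + ze(7) → 11
io(10) + 11 → 21
th(12) + ep(15) → 27
21 + al(25) → 46
27 + 46 → 73
The rarest symbols sit at the bottom; the longest codeword is 4 bits.

4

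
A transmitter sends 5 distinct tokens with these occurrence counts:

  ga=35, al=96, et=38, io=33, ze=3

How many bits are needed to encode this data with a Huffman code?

Greedily combine the two least-frequent nodes:
merge ze(3) and io(33): 36
merge ga(35) and 36: 71
merge et(38) and 71: 109
merge al(96) and 109: 205
Each symbol's bit-cost is frequency × depth; summing gives 421 bits (equivalently 36 + 71 + 109 + 205).

421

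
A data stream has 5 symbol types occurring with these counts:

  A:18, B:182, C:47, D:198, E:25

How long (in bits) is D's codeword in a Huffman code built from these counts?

1

Repeatedly merge the two smallest:
combine A(18), E(25) → 43
combine 43, C(47) → 90
combine 90, B(182) → 272
combine D(198), 272 → 470
D sits one level below the root: a 1-bit codeword.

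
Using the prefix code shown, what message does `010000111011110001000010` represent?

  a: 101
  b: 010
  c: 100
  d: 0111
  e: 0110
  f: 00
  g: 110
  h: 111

Read left to right; each codeword is recognised as soon as it completes (prefix code):
  010→b | 00→f | 0111→d | 0111→d | 100→c | 010→b | 00→f | 010→b
Decoded message: bfddcbfb

bfddcbfb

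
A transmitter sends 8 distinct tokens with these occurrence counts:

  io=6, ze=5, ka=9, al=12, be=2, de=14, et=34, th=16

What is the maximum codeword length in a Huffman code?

5

Merge the two lowest-weight nodes at each step:
merge be(2) and ze(5): 7
merge io(6) and 7: 13
merge ka(9) and al(12): 21
merge 13 and de(14): 27
merge th(16) and 21: 37
merge 27 and et(34): 61
merge 37 and 61: 98
The first pair merged (be, ze) ends up deepest, at depth 5.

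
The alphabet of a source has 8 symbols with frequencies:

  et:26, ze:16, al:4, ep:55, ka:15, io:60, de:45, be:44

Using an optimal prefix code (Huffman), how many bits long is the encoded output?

Merge the two smallest weights repeatedly:
combine al(4), ka(15) → 19
combine ze(16), 19 → 35
combine et(26), 35 → 61
combine be(44), de(45) → 89
combine ep(55), io(60) → 115
combine 61, 89 → 150
combine 115, 150 → 265
Each symbol's bit-cost is frequency × depth; summing gives 734 bits (equivalently 19 + 35 + 61 + 89 + 115 + 150 + 265).

734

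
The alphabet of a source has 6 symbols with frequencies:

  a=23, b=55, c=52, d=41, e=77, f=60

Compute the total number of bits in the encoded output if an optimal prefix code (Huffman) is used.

787

Build the Huffman tree bottom-up:
merge a(23) and d(41): 64
merge c(52) and b(55): 107
merge f(60) and 64: 124
merge e(77) and 107: 184
merge 124 and 184: 308
Total encoded bits = sum of merged weights = 64 + 107 + 124 + 184 + 308 = 787.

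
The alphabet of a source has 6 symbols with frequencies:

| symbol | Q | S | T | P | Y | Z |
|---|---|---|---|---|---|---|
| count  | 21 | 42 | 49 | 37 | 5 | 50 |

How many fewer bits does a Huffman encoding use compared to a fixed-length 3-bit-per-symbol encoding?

115

Fixed-length: 3 bits × 204 symbols = 612 bits.
Huffman merges:
Y(5) + Q(21) → 26
26 + P(37) → 63
S(42) + T(49) → 91
Z(50) + 63 → 113
91 + 113 → 204
Huffman total = 26 + 63 + 91 + 113 + 204 = 497 bits.
Saving = 612 − 497 = 115 bits.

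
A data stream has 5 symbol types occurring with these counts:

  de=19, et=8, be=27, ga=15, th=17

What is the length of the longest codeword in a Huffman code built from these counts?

Merge the two lowest-weight nodes at each step:
combine et(8), ga(15) → 23
combine th(17), de(19) → 36
combine 23, be(27) → 50
combine 36, 50 → 86
The rarest symbols sit at the bottom; the longest codeword is 3 bits.

3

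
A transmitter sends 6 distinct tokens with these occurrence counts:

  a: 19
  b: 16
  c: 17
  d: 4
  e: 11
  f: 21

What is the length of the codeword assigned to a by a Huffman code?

2

Build the tree from the bottom:
d(4) + e(11) → 15
15 + b(16) → 31
c(17) + a(19) → 36
f(21) + 31 → 52
36 + 52 → 88
The subtree containing a is merged 2 times, so code length = 2.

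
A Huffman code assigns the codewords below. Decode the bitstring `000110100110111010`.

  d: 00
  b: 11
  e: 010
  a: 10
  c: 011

Read left to right; each codeword is recognised as soon as it completes (prefix code):
  00→d | 011→c | 010→e | 011→c | 011→c | 10→a | 10→a
Decoded message: dceccaa

dceccaa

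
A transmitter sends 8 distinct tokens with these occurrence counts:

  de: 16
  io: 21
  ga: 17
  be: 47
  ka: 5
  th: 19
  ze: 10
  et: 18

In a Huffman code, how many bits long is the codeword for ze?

4

Repeatedly merge the two smallest:
ka(5) + ze(10) → 15
15 + de(16) → 31
ga(17) + et(18) → 35
th(19) + io(21) → 40
31 + 35 → 66
40 + be(47) → 87
66 + 87 → 153
ze's leaf is at depth 4, giving a 4-bit codeword.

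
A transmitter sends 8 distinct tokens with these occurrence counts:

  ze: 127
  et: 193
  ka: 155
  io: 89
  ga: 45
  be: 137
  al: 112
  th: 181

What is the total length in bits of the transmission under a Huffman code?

3058

Build the Huffman tree bottom-up:
ga(45) + io(89) → 134
al(112) + ze(127) → 239
134 + be(137) → 271
ka(155) + th(181) → 336
et(193) + 239 → 432
271 + 336 → 607
432 + 607 → 1039
The encoded length is the sum of every internal node's weight: 134 + 239 + 271 + 336 + 432 + 607 + 1039 = 3058 bits.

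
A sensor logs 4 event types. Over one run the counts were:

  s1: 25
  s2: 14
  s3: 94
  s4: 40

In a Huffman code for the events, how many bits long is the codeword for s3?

1

Build the tree from the bottom:
combine s2(14), s1(25) → 39
combine 39, s4(40) → 79
combine 79, s3(94) → 173
s3 sits one level below the root: a 1-bit codeword.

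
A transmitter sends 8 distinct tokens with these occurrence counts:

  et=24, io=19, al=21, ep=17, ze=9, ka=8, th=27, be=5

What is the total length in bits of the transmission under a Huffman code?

374

Build the Huffman tree bottom-up:
merge be(5) and ka(8): 13
merge ze(9) and 13: 22
merge ep(17) and io(19): 36
merge al(21) and 22: 43
merge et(24) and th(27): 51
merge 36 and 43: 79
merge 51 and 79: 130
Total encoded bits = sum of merged weights = 13 + 22 + 36 + 43 + 51 + 79 + 130 = 374.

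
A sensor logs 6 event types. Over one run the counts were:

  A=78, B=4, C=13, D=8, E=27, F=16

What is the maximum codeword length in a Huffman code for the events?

Merge the two lowest-weight nodes at each step:
B(4) + D(8) → 12
12 + C(13) → 25
F(16) + 25 → 41
E(27) + 41 → 68
68 + A(78) → 146
Maximum depth reached is 5.

5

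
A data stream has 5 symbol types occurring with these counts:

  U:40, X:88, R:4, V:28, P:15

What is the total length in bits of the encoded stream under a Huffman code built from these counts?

328

Build the Huffman tree bottom-up:
merge R(4) and P(15): 19
merge 19 and V(28): 47
merge U(40) and 47: 87
merge 87 and X(88): 175
Total encoded bits = sum of merged weights = 19 + 47 + 87 + 175 = 328.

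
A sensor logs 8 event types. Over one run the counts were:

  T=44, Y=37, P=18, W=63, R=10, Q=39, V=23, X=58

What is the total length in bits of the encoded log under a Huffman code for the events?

834

Merge the two smallest weights repeatedly:
combine R(10), P(18) → 28
combine V(23), 28 → 51
combine Y(37), Q(39) → 76
combine T(44), 51 → 95
combine X(58), W(63) → 121
combine 76, 95 → 171
combine 121, 171 → 292
The encoded length is the sum of every internal node's weight: 28 + 51 + 76 + 95 + 121 + 171 + 292 = 834 bits.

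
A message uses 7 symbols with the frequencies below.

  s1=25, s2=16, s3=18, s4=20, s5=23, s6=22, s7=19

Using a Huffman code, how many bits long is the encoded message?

404

Merge the two smallest weights repeatedly:
s2(16) + s3(18) → 34
s7(19) + s4(20) → 39
s6(22) + s5(23) → 45
s1(25) + 34 → 59
39 + 45 → 84
59 + 84 → 143
Each symbol's bit-cost is frequency × depth; summing gives 404 bits (equivalently 34 + 39 + 45 + 59 + 84 + 143).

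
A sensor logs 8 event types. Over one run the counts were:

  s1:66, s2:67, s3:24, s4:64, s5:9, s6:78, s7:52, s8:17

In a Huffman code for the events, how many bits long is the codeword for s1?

Build the tree from the bottom:
merge s5(9) and s8(17): 26
merge s3(24) and 26: 50
merge 50 and s7(52): 102
merge s4(64) and s1(66): 130
merge s2(67) and s6(78): 145
merge 102 and 130: 232
merge 145 and 232: 377
s1 sits 3 levels below the root, so its codeword is 3 bits.

3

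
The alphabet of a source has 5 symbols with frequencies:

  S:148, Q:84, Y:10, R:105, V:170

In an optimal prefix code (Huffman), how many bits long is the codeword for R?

2

Build the tree from the bottom:
merge Y(10) and Q(84): 94
merge 94 and R(105): 199
merge S(148) and V(170): 318
merge 199 and 318: 517
R sits 2 levels below the root, so its codeword is 2 bits.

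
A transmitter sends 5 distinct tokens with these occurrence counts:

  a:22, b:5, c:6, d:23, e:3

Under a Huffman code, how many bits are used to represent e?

Build the tree from the bottom:
combine e(3), b(5) → 8
combine c(6), 8 → 14
combine 14, a(22) → 36
combine d(23), 36 → 59
e sits 4 levels below the root, so its codeword is 4 bits.

4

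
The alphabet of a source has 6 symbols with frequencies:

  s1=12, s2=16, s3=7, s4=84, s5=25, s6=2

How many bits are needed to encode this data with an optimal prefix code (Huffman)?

Greedily combine the two least-frequent nodes:
s6(2) + s3(7) → 9
9 + s1(12) → 21
s2(16) + 21 → 37
s5(25) + 37 → 62
62 + s4(84) → 146
The encoded length is the sum of every internal node's weight: 9 + 21 + 37 + 62 + 146 = 275 bits.

275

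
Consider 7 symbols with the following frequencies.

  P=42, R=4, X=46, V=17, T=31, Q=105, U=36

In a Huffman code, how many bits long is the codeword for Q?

1

Huffman merges, smallest pair first:
combine R(4), V(17) → 21
combine 21, T(31) → 52
combine U(36), P(42) → 78
combine X(46), 52 → 98
combine 78, 98 → 176
combine Q(105), 176 → 281
Q is a child of the root — depth 1, so its codeword is a single bit.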